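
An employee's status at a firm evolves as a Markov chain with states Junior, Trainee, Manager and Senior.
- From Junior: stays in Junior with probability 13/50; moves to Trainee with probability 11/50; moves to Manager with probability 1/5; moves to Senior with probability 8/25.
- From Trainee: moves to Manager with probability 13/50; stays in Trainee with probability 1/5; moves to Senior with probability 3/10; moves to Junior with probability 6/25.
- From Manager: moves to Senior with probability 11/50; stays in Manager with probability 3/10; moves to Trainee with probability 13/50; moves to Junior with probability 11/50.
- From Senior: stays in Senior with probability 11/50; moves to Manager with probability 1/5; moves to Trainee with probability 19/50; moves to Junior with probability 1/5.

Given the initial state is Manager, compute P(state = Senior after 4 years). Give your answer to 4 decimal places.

0.2642

Propagate the distribution vector 4 years from Manager.
After 0 years: (0.0000, 0.0000, 1.0000, 0.0000)
After 1 year: (0.2200, 0.2600, 0.3000, 0.2200)
After 2 years: (0.2296, 0.2620, 0.2456, 0.2628)
After 3 years: (0.2292, 0.2666, 0.2403, 0.2639)
After 4 years: (0.2292, 0.2665, 0.2400, 0.2642)
P(in Senior after 4 years) = 0.2642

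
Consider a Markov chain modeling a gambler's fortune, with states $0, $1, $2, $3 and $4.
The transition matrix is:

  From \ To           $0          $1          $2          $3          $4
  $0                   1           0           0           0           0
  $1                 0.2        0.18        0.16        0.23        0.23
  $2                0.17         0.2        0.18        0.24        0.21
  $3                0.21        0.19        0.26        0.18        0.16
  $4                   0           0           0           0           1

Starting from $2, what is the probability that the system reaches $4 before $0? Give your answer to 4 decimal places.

0.5230

Let h(s) be the probability of absorption at $4 starting from transient state s. Then h($4) = 1 and h($0) = 0. By first-step analysis:
h($1) = 0.2·0 + 0.18·h($1) + 0.16·h($2) + 0.23·h($3) + 0.23·1
h($2) = 0.17·0 + 0.2·h($1) + 0.18·h($2) + 0.24·h($3) + 0.21·1
h($3) = 0.21·0 + 0.19·h($1) + 0.26·h($2) + 0.18·h($3) + 0.16·1
Solving: h($1) = 0.5174, h($2) = 0.5230, h($3) = 0.4809.
Starting from $2, the probability is 0.5230.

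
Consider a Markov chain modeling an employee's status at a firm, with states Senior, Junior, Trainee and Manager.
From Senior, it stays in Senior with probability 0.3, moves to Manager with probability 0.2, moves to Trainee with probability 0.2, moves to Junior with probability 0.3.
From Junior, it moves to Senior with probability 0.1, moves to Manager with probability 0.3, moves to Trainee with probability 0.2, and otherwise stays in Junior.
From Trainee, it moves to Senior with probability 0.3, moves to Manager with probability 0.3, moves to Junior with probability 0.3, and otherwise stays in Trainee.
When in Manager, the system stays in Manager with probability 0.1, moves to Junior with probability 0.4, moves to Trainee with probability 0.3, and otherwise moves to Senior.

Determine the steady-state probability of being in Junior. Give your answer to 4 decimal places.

0.3592

Let the stationary distribution be π with π = πP and π_1 + π_2 + π_3 + π_4 = 1.
π_1 = 0.3·π_1 + 0.1·π_2 + 0.3·π_3 + 0.2·π_4
π_2 = 0.3·π_1 + 0.4·π_2 + 0.3·π_3 + 0.4·π_4
π_3 = 0.2·π_1 + 0.2·π_2 + 0.1·π_3 + 0.3·π_4
Solving with the normalization constraint gives π = (0.2049, 0.3592, 0.2030, 0.2329).
So the stationary probability of Junior is 0.3592.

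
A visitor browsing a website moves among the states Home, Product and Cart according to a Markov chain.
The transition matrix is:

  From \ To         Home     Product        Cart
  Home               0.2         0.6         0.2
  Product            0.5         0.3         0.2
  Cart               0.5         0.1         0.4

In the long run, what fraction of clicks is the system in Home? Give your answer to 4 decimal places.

Let the stationary distribution be π with π = πP and π_1 + π_2 + π_3 = 1.
π_1 = 0.2·π_1 + 0.5·π_2 + 0.5·π_3
π_2 = 0.6·π_1 + 0.3·π_2 + 0.1·π_3
Solving with the normalization constraint gives π = (0.3846, 0.3654, 0.2500).
So the stationary probability of Home is 0.3846.

0.3846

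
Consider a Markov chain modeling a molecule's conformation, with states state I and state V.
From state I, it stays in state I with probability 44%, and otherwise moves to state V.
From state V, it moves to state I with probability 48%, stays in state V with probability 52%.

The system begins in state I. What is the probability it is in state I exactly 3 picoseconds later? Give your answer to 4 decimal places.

0.4615

Propagate the distribution vector 3 picoseconds from state I.
After 0 picoseconds: (1.0000, 0.0000)
After 1 picosecond: (0.4400, 0.5600)
After 2 picoseconds: (0.4624, 0.5376)
After 3 picoseconds: (0.4615, 0.5385)
P(in state I after 3 picoseconds) = 0.4615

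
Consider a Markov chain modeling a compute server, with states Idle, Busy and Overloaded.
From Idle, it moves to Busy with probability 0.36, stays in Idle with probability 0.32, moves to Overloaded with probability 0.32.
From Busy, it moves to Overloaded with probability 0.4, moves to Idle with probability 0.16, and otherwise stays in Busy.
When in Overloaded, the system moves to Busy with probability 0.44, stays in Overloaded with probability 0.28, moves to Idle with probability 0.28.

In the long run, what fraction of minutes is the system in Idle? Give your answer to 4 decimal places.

0.2391

Let the stationary distribution be π with π = πP and π_1 + π_2 + π_3 = 1.
π_1 = 0.32·π_1 + 0.16·π_2 + 0.28·π_3
π_2 = 0.36·π_1 + 0.44·π_2 + 0.44·π_3
Solving with the normalization constraint gives π = (0.2391, 0.4209, 0.3401).
So the stationary probability of Idle is 0.2391.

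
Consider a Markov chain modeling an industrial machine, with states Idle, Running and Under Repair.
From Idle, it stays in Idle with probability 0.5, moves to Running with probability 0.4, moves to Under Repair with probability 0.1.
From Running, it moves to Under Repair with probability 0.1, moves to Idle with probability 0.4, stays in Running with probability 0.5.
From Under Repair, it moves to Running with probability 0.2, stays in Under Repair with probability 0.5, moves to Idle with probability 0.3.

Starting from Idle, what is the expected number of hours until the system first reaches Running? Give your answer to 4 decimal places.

Let t(s) be the expected number of hours to first reach Running from state s, with t(Running) = 0. Conditioning on the first hour:
t(Idle) = 1 + 0.5·t(Idle) + 0.1·t(Under Repair)
t(Under Repair) = 1 + 0.3·t(Idle) + 0.5·t(Under Repair)
Solving: t(Idle) = 2.7273, t(Under Repair) = 3.6364.
Expected hours from Idle to Running: 2.7273.

2.7273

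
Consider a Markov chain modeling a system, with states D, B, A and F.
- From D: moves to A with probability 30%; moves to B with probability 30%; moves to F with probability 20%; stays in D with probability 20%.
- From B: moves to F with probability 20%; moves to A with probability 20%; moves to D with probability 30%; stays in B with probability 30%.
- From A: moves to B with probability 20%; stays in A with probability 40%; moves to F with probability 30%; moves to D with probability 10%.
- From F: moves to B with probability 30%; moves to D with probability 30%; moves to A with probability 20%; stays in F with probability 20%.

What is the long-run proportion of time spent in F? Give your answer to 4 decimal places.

0.2278

Let the stationary distribution be π with π = πP and π_1 + π_2 + π_3 + π_4 = 1.
π_1 = 0.2·π_1 + 0.3·π_2 + 0.1·π_3 + 0.3·π_4
π_2 = 0.3·π_1 + 0.3·π_2 + 0.2·π_3 + 0.3·π_4
π_3 = 0.3·π_1 + 0.2·π_2 + 0.4·π_3 + 0.2·π_4
Solving with the normalization constraint gives π = (0.2222, 0.2722, 0.2778, 0.2278).
So the stationary probability of F is 0.2278.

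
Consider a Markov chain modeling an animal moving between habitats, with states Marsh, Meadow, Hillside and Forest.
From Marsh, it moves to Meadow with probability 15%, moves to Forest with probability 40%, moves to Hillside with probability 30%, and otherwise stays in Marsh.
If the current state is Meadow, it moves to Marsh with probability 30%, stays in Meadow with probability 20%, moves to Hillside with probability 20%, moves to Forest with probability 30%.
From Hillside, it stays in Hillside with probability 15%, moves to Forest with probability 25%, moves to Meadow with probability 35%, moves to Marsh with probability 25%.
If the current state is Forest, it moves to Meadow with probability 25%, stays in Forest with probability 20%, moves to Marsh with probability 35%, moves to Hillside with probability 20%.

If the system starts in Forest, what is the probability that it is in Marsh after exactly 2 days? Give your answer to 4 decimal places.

Propagate the distribution vector 2 days from Forest.
After 0 days: (0.0000, 0.0000, 0.0000, 1.0000)
After 1 day: (0.3500, 0.2500, 0.2000, 0.2000)
After 2 days: (0.2475, 0.2225, 0.2250, 0.3050)
P(in Marsh after 2 days) = 0.2475

0.2475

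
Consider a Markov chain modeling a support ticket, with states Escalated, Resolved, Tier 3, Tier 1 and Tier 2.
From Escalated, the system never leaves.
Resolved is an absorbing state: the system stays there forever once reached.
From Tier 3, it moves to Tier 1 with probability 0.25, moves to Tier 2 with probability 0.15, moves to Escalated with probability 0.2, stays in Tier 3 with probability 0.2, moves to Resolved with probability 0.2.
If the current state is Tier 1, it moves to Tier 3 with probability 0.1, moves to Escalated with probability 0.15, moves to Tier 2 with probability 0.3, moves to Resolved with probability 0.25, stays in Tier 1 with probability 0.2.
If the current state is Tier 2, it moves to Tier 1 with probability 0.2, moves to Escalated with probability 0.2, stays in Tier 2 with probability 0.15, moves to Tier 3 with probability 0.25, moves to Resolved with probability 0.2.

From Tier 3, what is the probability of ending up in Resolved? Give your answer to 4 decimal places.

0.5287

Let h(s) be the probability of absorption at Resolved starting from transient state s. Then h(Resolved) = 1 and h(Escalated) = 0. By first-step analysis:
h(Tier 3) = 0.2·0 + 0.2·1 + 0.2·h(Tier 3) + 0.25·h(Tier 1) + 0.15·h(Tier 2)
h(Tier 1) = 0.15·0 + 0.25·1 + 0.1·h(Tier 3) + 0.2·h(Tier 1) + 0.3·h(Tier 2)
h(Tier 2) = 0.2·0 + 0.2·1 + 0.25·h(Tier 3) + 0.2·h(Tier 1) + 0.15·h(Tier 2)
Solving: h(Tier 3) = 0.5287, h(Tier 1) = 0.5759, h(Tier 2) = 0.5263.
Starting from Tier 3, the probability is 0.5287.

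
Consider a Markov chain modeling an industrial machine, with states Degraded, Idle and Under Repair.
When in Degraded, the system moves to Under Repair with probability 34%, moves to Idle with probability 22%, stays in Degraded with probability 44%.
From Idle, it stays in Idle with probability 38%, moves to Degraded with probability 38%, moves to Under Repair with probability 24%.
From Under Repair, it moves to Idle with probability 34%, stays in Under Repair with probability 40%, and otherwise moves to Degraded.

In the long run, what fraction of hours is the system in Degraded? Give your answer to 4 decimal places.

0.3623

Let the stationary distribution be π with π = πP and π_1 + π_2 + π_3 = 1.
π_1 = 0.44·π_1 + 0.38·π_2 + 0.26·π_3
π_2 = 0.22·π_1 + 0.38·π_2 + 0.34·π_3
Solving with the normalization constraint gives π = (0.3623, 0.3089, 0.3288).
So the stationary probability of Degraded is 0.3623.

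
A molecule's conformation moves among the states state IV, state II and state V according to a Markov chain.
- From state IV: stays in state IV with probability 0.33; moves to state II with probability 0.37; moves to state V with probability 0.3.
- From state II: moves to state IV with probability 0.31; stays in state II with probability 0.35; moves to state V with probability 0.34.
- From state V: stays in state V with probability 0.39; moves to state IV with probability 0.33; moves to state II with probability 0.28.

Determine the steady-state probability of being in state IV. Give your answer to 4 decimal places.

Let the stationary distribution be π with π = πP and π_1 + π_2 + π_3 = 1.
π_1 = 0.33·π_1 + 0.31·π_2 + 0.33·π_3
π_2 = 0.37·π_1 + 0.35·π_2 + 0.28·π_3
Solving with the normalization constraint gives π = (0.3234, 0.3324, 0.3443).
So the stationary probability of state IV is 0.3234.

0.3234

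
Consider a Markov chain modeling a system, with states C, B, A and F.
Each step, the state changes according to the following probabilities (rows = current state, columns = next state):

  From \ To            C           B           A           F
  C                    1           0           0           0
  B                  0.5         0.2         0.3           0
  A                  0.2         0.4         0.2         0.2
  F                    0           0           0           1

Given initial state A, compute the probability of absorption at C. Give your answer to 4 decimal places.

Let h(s) be the probability of absorption at C starting from transient state s. Then h(C) = 1 and h(F) = 0. By first-step analysis:
h(B) = 0.5·1 + 0.2·h(B) + 0.3·h(A)
h(A) = 0.2·1 + 0.4·h(B) + 0.2·h(A) + 0.2·0
Solving: h(B) = 0.8846, h(A) = 0.6923.
Starting from A, the probability is 0.6923.

0.6923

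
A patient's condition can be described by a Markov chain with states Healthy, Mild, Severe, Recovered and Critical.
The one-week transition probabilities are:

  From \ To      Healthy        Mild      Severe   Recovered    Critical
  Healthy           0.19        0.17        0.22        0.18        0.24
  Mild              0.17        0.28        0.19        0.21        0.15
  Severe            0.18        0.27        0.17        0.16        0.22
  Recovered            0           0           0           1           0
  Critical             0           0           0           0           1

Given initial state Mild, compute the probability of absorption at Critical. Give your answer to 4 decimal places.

0.4787

Let h(s) be the probability of absorption at Critical starting from transient state s. Then h(Critical) = 1 and h(Recovered) = 0. By first-step analysis:
h(Healthy) = 0.19·h(Healthy) + 0.17·h(Mild) + 0.22·h(Severe) + 0.18·0 + 0.24·1
h(Mild) = 0.17·h(Healthy) + 0.28·h(Mild) + 0.19·h(Severe) + 0.21·0 + 0.15·1
h(Severe) = 0.18·h(Healthy) + 0.27·h(Mild) + 0.17·h(Severe) + 0.16·0 + 0.22·1
Solving: h(Healthy) = 0.5430, h(Mild) = 0.4787, h(Severe) = 0.5385.
Starting from Mild, the probability is 0.4787.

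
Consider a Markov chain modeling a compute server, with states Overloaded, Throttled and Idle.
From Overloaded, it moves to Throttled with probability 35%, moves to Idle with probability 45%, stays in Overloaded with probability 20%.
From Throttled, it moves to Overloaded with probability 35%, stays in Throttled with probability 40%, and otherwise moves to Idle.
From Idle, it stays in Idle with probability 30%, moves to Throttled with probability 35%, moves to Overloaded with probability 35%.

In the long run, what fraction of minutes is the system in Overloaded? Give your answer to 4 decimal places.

0.3043

Let the stationary distribution be π with π = πP and π_1 + π_2 + π_3 = 1.
π_1 = 0.2·π_1 + 0.35·π_2 + 0.35·π_3
π_2 = 0.35·π_1 + 0.4·π_2 + 0.35·π_3
Solving with the normalization constraint gives π = (0.3043, 0.3684, 0.3272).
So the stationary probability of Overloaded is 0.3043.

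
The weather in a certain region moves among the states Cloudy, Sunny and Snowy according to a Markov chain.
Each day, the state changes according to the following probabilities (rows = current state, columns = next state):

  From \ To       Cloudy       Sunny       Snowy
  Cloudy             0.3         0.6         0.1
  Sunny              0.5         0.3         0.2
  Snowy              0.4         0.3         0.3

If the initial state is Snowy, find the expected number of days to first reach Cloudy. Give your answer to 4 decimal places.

2.3256

Let t(s) be the expected number of days to first reach Cloudy from state s, with t(Cloudy) = 0. Conditioning on the first day:
t(Sunny) = 1 + 0.3·t(Sunny) + 0.2·t(Snowy)
t(Snowy) = 1 + 0.3·t(Sunny) + 0.3·t(Snowy)
Solving: t(Sunny) = 2.0930, t(Snowy) = 2.3256.
Expected days from Snowy to Cloudy: 2.3256.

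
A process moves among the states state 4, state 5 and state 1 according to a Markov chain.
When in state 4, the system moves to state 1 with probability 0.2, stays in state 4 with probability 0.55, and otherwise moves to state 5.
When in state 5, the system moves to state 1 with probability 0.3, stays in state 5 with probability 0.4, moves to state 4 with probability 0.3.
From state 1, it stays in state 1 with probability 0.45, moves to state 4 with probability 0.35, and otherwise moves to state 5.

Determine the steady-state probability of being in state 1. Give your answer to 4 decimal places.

0.3035

Let the stationary distribution be π with π = πP and π_1 + π_2 + π_3 = 1.
π_1 = 0.55·π_1 + 0.3·π_2 + 0.35·π_3
π_2 = 0.25·π_1 + 0.4·π_2 + 0.2·π_3
Solving with the normalization constraint gives π = (0.4202, 0.2763, 0.3035).
So the stationary probability of state 1 is 0.3035.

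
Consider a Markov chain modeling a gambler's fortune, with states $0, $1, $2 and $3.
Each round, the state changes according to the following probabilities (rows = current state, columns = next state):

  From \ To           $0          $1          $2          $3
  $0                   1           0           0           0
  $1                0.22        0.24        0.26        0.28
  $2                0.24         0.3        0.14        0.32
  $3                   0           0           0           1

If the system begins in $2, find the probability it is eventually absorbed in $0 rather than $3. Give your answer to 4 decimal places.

Let h(s) be the probability of absorption at $0 starting from transient state s. Then h($0) = 1 and h($3) = 0. By first-step analysis:
h($1) = 0.22·1 + 0.24·h($1) + 0.26·h($2) + 0.28·0
h($2) = 0.24·1 + 0.3·h($1) + 0.14·h($2) + 0.32·0
Solving: h($1) = 0.4371, h($2) = 0.4315.
Starting from $2, the probability is 0.4315.

0.4315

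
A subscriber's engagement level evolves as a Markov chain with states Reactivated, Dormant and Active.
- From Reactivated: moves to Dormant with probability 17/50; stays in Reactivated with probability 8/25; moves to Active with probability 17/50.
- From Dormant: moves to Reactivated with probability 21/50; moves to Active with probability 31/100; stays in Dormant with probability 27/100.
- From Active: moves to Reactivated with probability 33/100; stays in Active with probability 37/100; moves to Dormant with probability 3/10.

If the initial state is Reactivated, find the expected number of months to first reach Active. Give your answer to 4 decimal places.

3.0260

Let t(s) be the expected number of months to first reach Active from state s, with t(Active) = 0. Conditioning on the first month:
t(Reactivated) = 1 + 0.32·t(Reactivated) + 0.34·t(Dormant)
t(Dormant) = 1 + 0.42·t(Reactivated) + 0.27·t(Dormant)
Solving: t(Reactivated) = 3.0260, t(Dormant) = 3.1109.
Expected months from Reactivated to Active: 3.0260.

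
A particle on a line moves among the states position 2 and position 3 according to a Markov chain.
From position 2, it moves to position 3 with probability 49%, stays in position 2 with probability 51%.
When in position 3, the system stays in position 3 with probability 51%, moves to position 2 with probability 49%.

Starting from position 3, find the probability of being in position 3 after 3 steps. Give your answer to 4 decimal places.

0.5000

Propagate the distribution vector 3 steps from position 3.
After 0 steps: (0.0000, 1.0000)
After 1 step: (0.4900, 0.5100)
After 2 steps: (0.4998, 0.5002)
After 3 steps: (0.5000, 0.5000)
P(in position 3 after 3 steps) = 0.5000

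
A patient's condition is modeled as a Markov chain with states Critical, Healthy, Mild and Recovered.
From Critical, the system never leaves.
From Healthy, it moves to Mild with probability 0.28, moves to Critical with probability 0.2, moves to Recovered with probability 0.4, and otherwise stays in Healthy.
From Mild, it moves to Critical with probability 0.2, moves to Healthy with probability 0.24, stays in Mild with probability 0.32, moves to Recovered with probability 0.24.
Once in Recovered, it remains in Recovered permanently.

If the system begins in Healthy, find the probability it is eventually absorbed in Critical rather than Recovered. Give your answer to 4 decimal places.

Let h(s) be the probability of absorption at Critical starting from transient state s. Then h(Critical) = 1 and h(Recovered) = 0. By first-step analysis:
h(Healthy) = 0.2·1 + 0.12·h(Healthy) + 0.28·h(Mild) + 0.4·0
h(Mild) = 0.2·1 + 0.24·h(Healthy) + 0.32·h(Mild) + 0.24·0
Solving: h(Healthy) = 0.3614, h(Mild) = 0.4217.
Starting from Healthy, the probability is 0.3614.

0.3614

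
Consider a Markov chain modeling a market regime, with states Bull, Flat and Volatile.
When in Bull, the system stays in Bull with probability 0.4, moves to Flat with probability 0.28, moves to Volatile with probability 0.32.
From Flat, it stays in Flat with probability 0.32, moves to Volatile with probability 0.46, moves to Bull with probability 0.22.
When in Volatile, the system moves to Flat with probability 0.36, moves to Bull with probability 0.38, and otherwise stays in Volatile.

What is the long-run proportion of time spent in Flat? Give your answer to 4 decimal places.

0.3203

Let the stationary distribution be π with π = πP and π_1 + π_2 + π_3 = 1.
π_1 = 0.4·π_1 + 0.22·π_2 + 0.38·π_3
π_2 = 0.28·π_1 + 0.32·π_2 + 0.36·π_3
Solving with the normalization constraint gives π = (0.3355, 0.3203, 0.3442).
So the stationary probability of Flat is 0.3203.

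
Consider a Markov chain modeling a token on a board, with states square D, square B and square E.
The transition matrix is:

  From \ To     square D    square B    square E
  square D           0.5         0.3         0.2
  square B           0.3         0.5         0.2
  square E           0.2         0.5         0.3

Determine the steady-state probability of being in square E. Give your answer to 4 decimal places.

Let the stationary distribution be π with π = πP and π_1 + π_2 + π_3 = 1.
π_1 = 0.5·π_1 + 0.3·π_2 + 0.2·π_3
π_2 = 0.3·π_1 + 0.5·π_2 + 0.5·π_3
Solving with the normalization constraint gives π = (0.3472, 0.4306, 0.2222).
So the stationary probability of square E is 0.2222.

0.2222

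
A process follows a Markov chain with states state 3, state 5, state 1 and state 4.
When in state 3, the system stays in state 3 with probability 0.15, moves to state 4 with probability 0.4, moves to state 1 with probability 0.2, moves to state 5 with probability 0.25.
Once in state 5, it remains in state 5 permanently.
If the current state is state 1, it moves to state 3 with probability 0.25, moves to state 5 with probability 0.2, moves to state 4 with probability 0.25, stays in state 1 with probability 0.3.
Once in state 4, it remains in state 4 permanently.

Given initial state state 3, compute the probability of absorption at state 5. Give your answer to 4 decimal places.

Let h(s) be the probability of absorption at state 5 starting from transient state s. Then h(state 5) = 1 and h(state 4) = 0. By first-step analysis:
h(state 3) = 0.15·h(state 3) + 0.25·1 + 0.2·h(state 1) + 0.4·0
h(state 1) = 0.25·h(state 3) + 0.2·1 + 0.3·h(state 1) + 0.25·0
Solving: h(state 3) = 0.3945, h(state 1) = 0.4266.
Starting from state 3, the probability is 0.3945.

0.3945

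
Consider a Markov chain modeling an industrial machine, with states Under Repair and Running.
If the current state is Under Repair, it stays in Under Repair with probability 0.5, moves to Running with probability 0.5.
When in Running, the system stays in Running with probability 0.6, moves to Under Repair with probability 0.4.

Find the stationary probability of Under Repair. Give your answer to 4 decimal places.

0.4444

Let the stationary distribution be π with π = πP and π_1 + π_2 = 1.
π_1 = 0.5·π_1 + 0.4·π_2
Solving with the normalization constraint gives π = (0.4444, 0.5556).
So the stationary probability of Under Repair is 0.4444.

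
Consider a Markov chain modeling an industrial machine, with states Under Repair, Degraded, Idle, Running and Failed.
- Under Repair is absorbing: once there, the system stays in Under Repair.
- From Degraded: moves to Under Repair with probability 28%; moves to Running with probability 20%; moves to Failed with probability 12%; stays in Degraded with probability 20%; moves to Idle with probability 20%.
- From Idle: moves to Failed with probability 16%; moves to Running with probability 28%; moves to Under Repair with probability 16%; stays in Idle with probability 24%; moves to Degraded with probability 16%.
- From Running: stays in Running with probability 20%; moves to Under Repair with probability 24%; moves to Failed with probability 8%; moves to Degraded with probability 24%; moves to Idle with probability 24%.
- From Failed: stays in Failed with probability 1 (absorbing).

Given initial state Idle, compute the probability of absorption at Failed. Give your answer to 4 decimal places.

Let h(s) be the probability of absorption at Failed starting from transient state s. Then h(Failed) = 1 and h(Under Repair) = 0. By first-step analysis:
h(Degraded) = 0.28·0 + 0.2·h(Degraded) + 0.2·h(Idle) + 0.2·h(Running) + 0.12·1
h(Idle) = 0.16·0 + 0.16·h(Degraded) + 0.24·h(Idle) + 0.28·h(Running) + 0.16·1
h(Running) = 0.24·0 + 0.24·h(Degraded) + 0.24·h(Idle) + 0.2·h(Running) + 0.08·1
Solving: h(Degraded) = 0.3286, h(Idle) = 0.3967, h(Running) = 0.3176.
Starting from Idle, the probability is 0.3967.

0.3967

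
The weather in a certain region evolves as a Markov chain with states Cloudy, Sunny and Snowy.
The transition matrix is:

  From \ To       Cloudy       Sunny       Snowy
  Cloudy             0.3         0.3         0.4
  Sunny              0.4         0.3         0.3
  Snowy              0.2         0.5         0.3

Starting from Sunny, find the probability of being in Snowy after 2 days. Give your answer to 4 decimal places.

Sum over the intermediate state after 1 day:
P = P(Sunny→Cloudy)·P(Cloudy→Snowy) + P(Sunny→Sunny)·P(Sunny→Snowy) + P(Sunny→Snowy)·P(Snowy→Snowy)
  = 0.4×0.4 + 0.3×0.3 + 0.3×0.3
  = 0.1600 + 0.0900 + 0.0900 = 0.3400

0.3400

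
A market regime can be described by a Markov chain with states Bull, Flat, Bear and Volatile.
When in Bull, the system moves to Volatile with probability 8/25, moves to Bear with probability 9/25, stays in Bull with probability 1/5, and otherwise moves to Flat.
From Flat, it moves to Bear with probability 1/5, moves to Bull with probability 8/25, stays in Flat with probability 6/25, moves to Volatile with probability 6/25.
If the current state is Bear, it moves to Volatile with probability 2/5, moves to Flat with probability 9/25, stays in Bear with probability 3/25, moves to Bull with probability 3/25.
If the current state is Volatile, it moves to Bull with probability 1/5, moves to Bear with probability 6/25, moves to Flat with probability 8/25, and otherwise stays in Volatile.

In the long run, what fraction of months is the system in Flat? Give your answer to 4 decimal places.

0.2652

Let the stationary distribution be π with π = πP and π_1 + π_2 + π_3 + π_4 = 1.
π_1 = 0.2·π_1 + 0.32·π_2 + 0.12·π_3 + 0.2·π_4
π_2 = 0.12·π_1 + 0.24·π_2 + 0.36·π_3 + 0.32·π_4
π_3 = 0.36·π_1 + 0.2·π_2 + 0.12·π_3 + 0.24·π_4
Solving with the normalization constraint gives π = (0.2136, 0.2652, 0.2277, 0.2935).
So the stationary probability of Flat is 0.2652.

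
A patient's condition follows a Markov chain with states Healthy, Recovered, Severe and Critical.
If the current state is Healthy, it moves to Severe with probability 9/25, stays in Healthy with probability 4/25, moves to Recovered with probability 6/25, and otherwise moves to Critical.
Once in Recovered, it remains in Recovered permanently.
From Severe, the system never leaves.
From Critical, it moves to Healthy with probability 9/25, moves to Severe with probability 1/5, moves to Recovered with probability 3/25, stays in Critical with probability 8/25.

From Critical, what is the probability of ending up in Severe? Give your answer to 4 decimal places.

Let h(s) be the probability of absorption at Severe starting from transient state s. Then h(Severe) = 1 and h(Recovered) = 0. By first-step analysis:
h(Healthy) = 0.16·h(Healthy) + 0.24·0 + 0.36·1 + 0.24·h(Critical)
h(Critical) = 0.36·h(Healthy) + 0.12·0 + 0.2·1 + 0.32·h(Critical)
Solving: h(Healthy) = 0.6040, h(Critical) = 0.6139.
Starting from Critical, the probability is 0.6139.

0.6139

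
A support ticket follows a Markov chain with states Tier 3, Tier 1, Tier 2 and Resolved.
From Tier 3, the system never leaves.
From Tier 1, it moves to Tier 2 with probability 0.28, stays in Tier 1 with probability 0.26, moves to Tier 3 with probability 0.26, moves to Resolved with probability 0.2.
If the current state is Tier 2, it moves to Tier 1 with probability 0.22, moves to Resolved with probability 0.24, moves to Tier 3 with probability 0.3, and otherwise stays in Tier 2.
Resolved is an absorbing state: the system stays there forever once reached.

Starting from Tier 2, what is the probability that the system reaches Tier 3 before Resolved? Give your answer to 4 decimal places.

0.5575

Let h(s) be the probability of absorption at Tier 3 starting from transient state s. Then h(Tier 3) = 1 and h(Resolved) = 0. By first-step analysis:
h(Tier 1) = 0.26·1 + 0.26·h(Tier 1) + 0.28·h(Tier 2) + 0.2·0
h(Tier 2) = 0.3·1 + 0.22·h(Tier 1) + 0.24·h(Tier 2) + 0.24·0
Solving: h(Tier 1) = 0.5623, h(Tier 2) = 0.5575.
Starting from Tier 2, the probability is 0.5575.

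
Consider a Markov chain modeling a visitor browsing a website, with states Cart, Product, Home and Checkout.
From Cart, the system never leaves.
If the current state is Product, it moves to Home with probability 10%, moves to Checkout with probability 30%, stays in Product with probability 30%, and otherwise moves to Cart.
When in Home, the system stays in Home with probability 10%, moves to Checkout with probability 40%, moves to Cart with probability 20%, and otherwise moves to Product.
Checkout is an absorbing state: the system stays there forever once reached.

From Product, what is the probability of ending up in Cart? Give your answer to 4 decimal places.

0.4833

Let h(s) be the probability of absorption at Cart starting from transient state s. Then h(Cart) = 1 and h(Checkout) = 0. By first-step analysis:
h(Product) = 0.3·1 + 0.3·h(Product) + 0.1·h(Home) + 0.3·0
h(Home) = 0.2·1 + 0.3·h(Product) + 0.1·h(Home) + 0.4·0
Solving: h(Product) = 0.4833, h(Home) = 0.3833.
Starting from Product, the probability is 0.4833.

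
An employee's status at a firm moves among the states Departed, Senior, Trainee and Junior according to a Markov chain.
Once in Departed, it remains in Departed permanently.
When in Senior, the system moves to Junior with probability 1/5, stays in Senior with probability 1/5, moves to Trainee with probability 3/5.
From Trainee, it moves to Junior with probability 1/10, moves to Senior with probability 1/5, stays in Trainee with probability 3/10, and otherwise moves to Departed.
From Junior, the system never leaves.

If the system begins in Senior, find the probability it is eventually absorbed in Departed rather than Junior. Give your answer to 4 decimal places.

Let h(s) be the probability of absorption at Departed starting from transient state s. Then h(Departed) = 1 and h(Junior) = 0. By first-step analysis:
h(Senior) = 0.2·h(Senior) + 0.6·h(Trainee) + 0.2·0
h(Trainee) = 0.4·1 + 0.2·h(Senior) + 0.3·h(Trainee) + 0.1·0
Solving: h(Senior) = 0.5455, h(Trainee) = 0.7273.
Starting from Senior, the probability is 0.5455.

0.5455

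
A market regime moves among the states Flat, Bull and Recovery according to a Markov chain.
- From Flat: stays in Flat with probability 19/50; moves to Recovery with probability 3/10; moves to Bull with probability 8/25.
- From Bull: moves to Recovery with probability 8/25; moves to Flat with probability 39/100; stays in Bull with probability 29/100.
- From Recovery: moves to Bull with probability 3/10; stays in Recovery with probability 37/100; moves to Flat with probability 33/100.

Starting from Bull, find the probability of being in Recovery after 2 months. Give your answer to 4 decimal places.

0.3282

Sum over the intermediate state after 1 month:
P = P(Bull→Flat)·P(Flat→Recovery) + P(Bull→Bull)·P(Bull→Recovery) + P(Bull→Recovery)·P(Recovery→Recovery)
  = 0.39×0.3 + 0.29×0.32 + 0.32×0.37
  = 0.1170 + 0.0928 + 0.1184 = 0.3282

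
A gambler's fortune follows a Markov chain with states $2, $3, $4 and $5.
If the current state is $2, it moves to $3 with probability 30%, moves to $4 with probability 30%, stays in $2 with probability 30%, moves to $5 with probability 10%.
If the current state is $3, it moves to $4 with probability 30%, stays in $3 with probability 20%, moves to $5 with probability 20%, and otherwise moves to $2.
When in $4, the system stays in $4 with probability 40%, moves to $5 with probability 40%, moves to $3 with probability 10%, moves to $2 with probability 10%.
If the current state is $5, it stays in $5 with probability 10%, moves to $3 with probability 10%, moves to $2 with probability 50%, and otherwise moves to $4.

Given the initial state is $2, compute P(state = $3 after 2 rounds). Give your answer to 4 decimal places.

Propagate the distribution vector 2 rounds from $2.
After 0 rounds: (1.0000, 0.0000, 0.0000, 0.0000)
After 1 round: (0.3000, 0.3000, 0.3000, 0.1000)
After 2 rounds: (0.2600, 0.1900, 0.3300, 0.2200)
P(in $3 after 2 rounds) = 0.1900

0.1900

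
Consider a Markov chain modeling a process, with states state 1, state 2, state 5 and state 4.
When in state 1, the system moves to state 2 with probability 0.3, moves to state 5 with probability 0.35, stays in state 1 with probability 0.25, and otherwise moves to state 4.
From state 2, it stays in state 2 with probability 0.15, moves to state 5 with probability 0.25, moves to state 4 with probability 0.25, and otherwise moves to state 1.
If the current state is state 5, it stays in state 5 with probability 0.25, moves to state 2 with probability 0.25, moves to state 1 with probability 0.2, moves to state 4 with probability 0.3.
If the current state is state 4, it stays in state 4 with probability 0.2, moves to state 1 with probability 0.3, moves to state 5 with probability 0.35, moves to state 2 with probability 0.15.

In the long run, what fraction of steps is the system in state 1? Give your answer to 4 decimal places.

0.2678

Let the stationary distribution be π with π = πP and π_1 + π_2 + π_3 + π_4 = 1.
π_1 = 0.25·π_1 + 0.35·π_2 + 0.2·π_3 + 0.3·π_4
π_2 = 0.3·π_1 + 0.15·π_2 + 0.25·π_3 + 0.15·π_4
π_3 = 0.35·π_1 + 0.25·π_2 + 0.25·π_3 + 0.35·π_4
Solving with the normalization constraint gives π = (0.2678, 0.2200, 0.2982, 0.2140).
So the stationary probability of state 1 is 0.2678.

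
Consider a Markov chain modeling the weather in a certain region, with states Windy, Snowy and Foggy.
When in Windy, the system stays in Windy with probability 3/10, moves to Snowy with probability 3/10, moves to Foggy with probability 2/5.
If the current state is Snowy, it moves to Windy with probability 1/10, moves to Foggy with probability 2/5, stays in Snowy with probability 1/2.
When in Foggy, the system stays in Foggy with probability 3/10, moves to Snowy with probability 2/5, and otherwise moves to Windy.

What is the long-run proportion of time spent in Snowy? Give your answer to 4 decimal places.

0.4205

Let the stationary distribution be π with π = πP and π_1 + π_2 + π_3 = 1.
π_1 = 0.3·π_1 + 0.1·π_2 + 0.3·π_3
π_2 = 0.3·π_1 + 0.5·π_2 + 0.4·π_3
Solving with the normalization constraint gives π = (0.2159, 0.4205, 0.3636).
So the stationary probability of Snowy is 0.4205.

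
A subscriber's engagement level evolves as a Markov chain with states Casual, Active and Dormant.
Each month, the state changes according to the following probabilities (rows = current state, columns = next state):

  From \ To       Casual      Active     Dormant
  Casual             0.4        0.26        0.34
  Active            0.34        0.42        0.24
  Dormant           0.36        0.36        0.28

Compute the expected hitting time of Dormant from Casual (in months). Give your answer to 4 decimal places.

Let t(s) be the expected number of months to first reach Dormant from state s, with t(Dormant) = 0. Conditioning on the first month:
t(Casual) = 1 + 0.4·t(Casual) + 0.26·t(Active)
t(Active) = 1 + 0.34·t(Casual) + 0.42·t(Active)
Solving: t(Casual) = 3.2357, t(Active) = 3.6210.
Expected months from Casual to Dormant: 3.2357.

3.2357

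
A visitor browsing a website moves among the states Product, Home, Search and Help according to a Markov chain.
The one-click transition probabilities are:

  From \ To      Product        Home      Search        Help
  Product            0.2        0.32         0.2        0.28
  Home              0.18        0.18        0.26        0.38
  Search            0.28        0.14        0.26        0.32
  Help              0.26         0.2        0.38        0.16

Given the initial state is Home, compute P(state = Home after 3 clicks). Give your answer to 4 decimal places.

0.2071

Propagate the distribution vector 3 clicks from Home.
After 0 clicks: (0.0000, 1.0000, 0.0000, 0.0000)
After 1 click: (0.1800, 0.1800, 0.2600, 0.3800)
After 2 clicks: (0.2400, 0.2024, 0.2948, 0.2628)
After 3 clicks: (0.2353, 0.2071, 0.2771, 0.2805)
P(in Home after 3 clicks) = 0.2071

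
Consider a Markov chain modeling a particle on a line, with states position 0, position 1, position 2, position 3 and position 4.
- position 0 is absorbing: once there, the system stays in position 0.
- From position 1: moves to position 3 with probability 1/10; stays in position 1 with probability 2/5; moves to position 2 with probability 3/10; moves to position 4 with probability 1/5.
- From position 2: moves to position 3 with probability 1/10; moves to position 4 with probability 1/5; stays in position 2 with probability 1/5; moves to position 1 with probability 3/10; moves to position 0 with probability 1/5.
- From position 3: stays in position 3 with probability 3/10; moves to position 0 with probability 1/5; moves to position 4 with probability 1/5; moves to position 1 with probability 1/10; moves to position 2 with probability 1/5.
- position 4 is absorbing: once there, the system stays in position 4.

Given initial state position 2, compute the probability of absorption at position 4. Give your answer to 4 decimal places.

0.5902

Let h(s) be the probability of absorption at position 4 starting from transient state s. Then h(position 4) = 1 and h(position 0) = 0. By first-step analysis:
h(position 1) = 0.4·h(position 1) + 0.3·h(position 2) + 0.1·h(position 3) + 0.2·1
h(position 2) = 0.2·0 + 0.3·h(position 1) + 0.2·h(position 2) + 0.1·h(position 3) + 0.2·1
h(position 3) = 0.2·0 + 0.1·h(position 1) + 0.2·h(position 2) + 0.3·h(position 3) + 0.2·1
Solving: h(position 1) = 0.7213, h(position 2) = 0.5902, h(position 3) = 0.5574.
Starting from position 2, the probability is 0.5902.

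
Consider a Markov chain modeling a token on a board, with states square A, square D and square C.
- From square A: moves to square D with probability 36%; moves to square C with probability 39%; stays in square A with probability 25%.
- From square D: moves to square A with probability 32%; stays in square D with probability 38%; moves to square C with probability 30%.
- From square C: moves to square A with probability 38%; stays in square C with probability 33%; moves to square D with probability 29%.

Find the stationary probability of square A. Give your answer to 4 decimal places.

0.3181

Let the stationary distribution be π with π = πP and π_1 + π_2 + π_3 = 1.
π_1 = 0.25·π_1 + 0.32·π_2 + 0.38·π_3
π_2 = 0.36·π_1 + 0.38·π_2 + 0.29·π_3
Solving with the normalization constraint gives π = (0.3181, 0.3431, 0.3388).
So the stationary probability of square A is 0.3181.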